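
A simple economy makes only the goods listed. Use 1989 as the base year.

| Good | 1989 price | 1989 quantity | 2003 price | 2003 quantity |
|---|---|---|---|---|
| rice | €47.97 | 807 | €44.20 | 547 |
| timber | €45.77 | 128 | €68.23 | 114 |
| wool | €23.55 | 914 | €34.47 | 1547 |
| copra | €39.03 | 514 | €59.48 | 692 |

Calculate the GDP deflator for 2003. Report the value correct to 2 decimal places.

133.24

Nominal GDP 2003 = 44.20·547 + 68.23·114 + 34.47·1547 + 59.48·692 = 126440.87.
Real GDP 2003 (at 1989 prices) = 47.97·547 + 45.77·114 + 23.55·1547 + 39.03·692 = 94897.98.
Deflator = Nominal/Real × 100 = 126440.87/94897.98 × 100 = 133.239.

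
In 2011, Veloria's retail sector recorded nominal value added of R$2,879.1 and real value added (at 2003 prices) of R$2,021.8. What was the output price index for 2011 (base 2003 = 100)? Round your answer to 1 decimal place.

output price index = (Nominal / Real) × 100 = 2879.1 / 2021.8 × 100 = 142.40.

142.4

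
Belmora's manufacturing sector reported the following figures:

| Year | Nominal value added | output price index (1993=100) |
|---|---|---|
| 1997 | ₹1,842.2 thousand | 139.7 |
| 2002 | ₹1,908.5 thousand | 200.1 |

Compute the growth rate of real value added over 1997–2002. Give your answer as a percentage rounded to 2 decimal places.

Real value added 1997 = 1842.2 / 1.397 = 1318.68.
Real value added 2002 = 1908.5 / 2.001 = 953.77.
Real growth = 953.77 / 1318.68 − 1 = -0.2767.

-27.67%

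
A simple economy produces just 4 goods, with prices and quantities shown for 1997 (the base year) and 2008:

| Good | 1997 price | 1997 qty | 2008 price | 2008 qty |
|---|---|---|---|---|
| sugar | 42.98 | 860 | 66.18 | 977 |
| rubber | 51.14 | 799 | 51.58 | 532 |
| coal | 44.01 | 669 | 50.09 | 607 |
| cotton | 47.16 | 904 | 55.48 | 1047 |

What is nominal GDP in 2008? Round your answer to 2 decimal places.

Nominal GDP 2008 = Σ (p_2008 × q_2008) = 66.18·977 + 51.58·532 + 50.09·607 + 55.48·1047 = 180590.61.

180590.61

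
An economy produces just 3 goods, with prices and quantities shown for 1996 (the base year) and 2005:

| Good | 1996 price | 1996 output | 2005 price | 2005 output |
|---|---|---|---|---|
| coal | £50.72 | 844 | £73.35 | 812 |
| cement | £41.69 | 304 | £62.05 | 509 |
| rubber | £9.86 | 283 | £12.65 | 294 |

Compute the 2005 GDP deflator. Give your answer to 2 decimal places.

145.26

Nominal GDP 2005 = 73.35·812 + 62.05·509 + 12.65·294 = 94862.75.
Real GDP 2005 (at 1996 prices) = 50.72·812 + 41.69·509 + 9.86·294 = 65303.69.
Deflator = Nominal/Real × 100 = 94862.75/65303.69 × 100 = 145.264.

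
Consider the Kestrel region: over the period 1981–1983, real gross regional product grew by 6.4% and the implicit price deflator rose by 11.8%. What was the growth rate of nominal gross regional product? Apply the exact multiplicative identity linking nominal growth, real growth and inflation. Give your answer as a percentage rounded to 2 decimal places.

18.96%

(1 + g_nom) = (1 + g_real)(1 + π) = 1.0640 × 1.1180 = 1.18955.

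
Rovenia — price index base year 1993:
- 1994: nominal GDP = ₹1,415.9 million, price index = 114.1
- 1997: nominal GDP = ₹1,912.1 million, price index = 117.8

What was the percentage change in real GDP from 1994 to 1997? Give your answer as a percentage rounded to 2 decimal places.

Deflate each year: 1994 → 1415.9/1.141 = 1240.93; 1997 → 1912.1/1.178 = 1623.17.
So real GDP changed by 1623.17/1240.93 − 1 = 0.3080, i.e. 30.80%.

30.80%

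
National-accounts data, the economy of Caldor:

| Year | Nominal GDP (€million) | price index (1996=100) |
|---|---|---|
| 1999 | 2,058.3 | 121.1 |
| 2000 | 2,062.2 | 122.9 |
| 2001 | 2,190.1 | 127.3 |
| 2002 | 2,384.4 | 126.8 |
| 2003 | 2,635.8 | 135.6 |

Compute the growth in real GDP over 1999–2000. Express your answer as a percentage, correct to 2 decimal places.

-1.28%

Real GDP 1999 = 2058.3/1.211 = 1699.67.
Real GDP 2000 = 2062.2/1.229 = 1677.95.
Change = 1677.95/1699.67 − 1 = -0.0128.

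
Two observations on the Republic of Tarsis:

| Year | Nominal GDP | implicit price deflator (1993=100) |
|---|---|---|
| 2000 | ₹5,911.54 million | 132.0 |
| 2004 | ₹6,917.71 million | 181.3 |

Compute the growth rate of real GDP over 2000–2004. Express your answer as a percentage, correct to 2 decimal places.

Real GDP 2000 = 5911.54 / 1.320 = 4478.44.
Real GDP 2004 = 6917.71 / 1.813 = 3815.62.
Real growth = 3815.62 / 4478.44 − 1 = -0.1480.

-14.80%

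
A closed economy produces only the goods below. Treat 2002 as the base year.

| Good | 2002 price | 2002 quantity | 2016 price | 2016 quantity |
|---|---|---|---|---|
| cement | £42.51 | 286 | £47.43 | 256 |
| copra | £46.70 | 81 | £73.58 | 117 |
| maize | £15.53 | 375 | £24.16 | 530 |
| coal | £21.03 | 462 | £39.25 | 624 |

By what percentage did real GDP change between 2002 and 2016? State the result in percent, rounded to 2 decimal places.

19.76%

Real GDP 2002 = Nominal GDP 2002 = 42.51·286 + 46.70·81 + 15.53·375 + 21.03·462 = 31480.17.
Real GDP 2016 (at 2002 prices) = 42.51·256 + 46.70·117 + 15.53·530 + 21.03·624 = 37700.08.
Real growth = 37700.08/31480.17 − 1 = 0.1976.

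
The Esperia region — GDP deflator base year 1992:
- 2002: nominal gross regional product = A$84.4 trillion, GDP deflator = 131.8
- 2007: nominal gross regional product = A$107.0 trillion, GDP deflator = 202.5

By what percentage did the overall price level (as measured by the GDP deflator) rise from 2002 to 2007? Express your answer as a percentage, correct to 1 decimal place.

53.6%

Price-level change = 202.5 / 131.8 − 1 = 0.5364.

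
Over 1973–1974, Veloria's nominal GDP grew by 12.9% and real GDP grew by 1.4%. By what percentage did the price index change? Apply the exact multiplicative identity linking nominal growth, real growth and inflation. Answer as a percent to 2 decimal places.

11.34%

(1 + g_nom) = (1 + g_real)(1 + π), so π = 1.1290 / 1.0140 − 1 = 0.11341.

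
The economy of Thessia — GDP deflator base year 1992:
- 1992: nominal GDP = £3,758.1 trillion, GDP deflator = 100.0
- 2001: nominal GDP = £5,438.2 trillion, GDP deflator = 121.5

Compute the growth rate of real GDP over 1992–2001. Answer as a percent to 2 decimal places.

Deflate each year: 1992 → 3758.1/1.000 = 3758.10; 2001 → 5438.2/1.215 = 4475.88.
So real GDP changed by 4475.88/3758.10 − 1 = 0.1910, i.e. 19.10%.

19.10%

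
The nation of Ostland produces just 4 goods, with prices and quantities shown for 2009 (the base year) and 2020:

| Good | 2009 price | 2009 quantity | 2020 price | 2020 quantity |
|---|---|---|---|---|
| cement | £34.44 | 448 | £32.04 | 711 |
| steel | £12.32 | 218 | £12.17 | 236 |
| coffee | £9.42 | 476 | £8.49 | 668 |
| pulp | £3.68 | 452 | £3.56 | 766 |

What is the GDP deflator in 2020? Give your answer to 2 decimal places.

Nominal GDP 2020 = 32.04·711 + 12.17·236 + 8.49·668 + 3.56·766 = 34050.84.
Real GDP 2020 (at 2009 prices) = 34.44·711 + 12.32·236 + 9.42·668 + 3.68·766 = 36505.80.
Deflator = Nominal/Real × 100 = 34050.84/36505.80 × 100 = 93.275.

93.28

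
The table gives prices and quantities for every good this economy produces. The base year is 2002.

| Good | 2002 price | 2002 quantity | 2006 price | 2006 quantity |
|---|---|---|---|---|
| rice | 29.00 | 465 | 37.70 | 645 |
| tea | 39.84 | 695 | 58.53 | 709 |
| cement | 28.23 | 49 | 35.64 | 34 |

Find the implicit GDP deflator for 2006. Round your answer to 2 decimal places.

Nominal GDP 2006 = 37.70·645 + 58.53·709 + 35.64·34 = 67026.03.
Real GDP 2006 (at 2002 prices) = 29.00·645 + 39.84·709 + 28.23·34 = 47911.38.
Deflator = Nominal/Real × 100 = 67026.03/47911.38 × 100 = 139.896.

139.90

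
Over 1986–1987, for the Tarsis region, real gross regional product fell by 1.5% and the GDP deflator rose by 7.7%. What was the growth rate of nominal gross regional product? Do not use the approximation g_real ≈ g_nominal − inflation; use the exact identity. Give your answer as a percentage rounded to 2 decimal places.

(1 + g_nom) = (1 + g_real)(1 + π) = 0.9850 × 1.0770 = 1.06085.

6.08%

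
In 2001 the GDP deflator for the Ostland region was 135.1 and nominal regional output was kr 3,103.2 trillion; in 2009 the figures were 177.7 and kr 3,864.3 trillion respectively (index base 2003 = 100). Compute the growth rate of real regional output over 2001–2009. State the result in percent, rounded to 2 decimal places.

Deflate each year: 2001 → 3103.2/1.351 = 2296.97; 2009 → 3864.3/1.777 = 2174.62.
So real regional output changed by 2174.62/2296.97 − 1 = -0.0533, i.e. -5.33%.

-5.33%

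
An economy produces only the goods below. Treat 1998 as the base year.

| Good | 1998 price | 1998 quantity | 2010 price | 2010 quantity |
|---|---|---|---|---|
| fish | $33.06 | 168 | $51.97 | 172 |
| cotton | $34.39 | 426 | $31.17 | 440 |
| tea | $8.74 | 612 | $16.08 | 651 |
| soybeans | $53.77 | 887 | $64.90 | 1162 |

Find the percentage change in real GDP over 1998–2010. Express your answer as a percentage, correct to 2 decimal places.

21.49%

Real GDP 1998 = Nominal GDP 1998 = 33.06·168 + 34.39·426 + 8.74·612 + 53.77·887 = 73247.09.
Real GDP 2010 (at 1998 prices) = 33.06·172 + 34.39·440 + 8.74·651 + 53.77·1162 = 88988.40.
Real growth = 88988.40/73247.09 − 1 = 0.2149.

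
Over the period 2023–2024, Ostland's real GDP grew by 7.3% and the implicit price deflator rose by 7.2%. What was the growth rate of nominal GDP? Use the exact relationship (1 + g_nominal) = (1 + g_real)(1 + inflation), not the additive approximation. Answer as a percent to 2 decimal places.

(1 + g_nom) = (1 + g_real)(1 + π) = 1.0730 × 1.0720 = 1.15026.

15.03%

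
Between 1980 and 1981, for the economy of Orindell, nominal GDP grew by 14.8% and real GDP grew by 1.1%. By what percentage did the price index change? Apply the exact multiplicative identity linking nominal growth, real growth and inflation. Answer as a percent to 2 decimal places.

13.55%

(1 + g_nom) = (1 + g_real)(1 + π), so π = 1.1480 / 1.0110 − 1 = 0.13551.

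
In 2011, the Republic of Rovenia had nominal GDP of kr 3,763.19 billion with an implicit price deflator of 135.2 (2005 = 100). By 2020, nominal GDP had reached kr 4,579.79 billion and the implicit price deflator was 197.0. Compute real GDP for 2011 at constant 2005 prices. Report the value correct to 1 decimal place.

Real GDP = Nominal / (implicit price deflator/100) = 3763.19 / 1.352 = 2783.42.

kr 2,783.4 billion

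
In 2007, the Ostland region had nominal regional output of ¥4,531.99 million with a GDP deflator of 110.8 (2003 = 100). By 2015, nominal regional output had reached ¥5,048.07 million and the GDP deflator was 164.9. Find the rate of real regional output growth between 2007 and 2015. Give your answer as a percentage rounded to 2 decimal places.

Real regional output 2007 = 4531.99 / 1.108 = 4090.24.
Real regional output 2015 = 5048.07 / 1.649 = 3061.29.
Real growth = 3061.29 / 4090.24 − 1 = -0.2516.

-25.16%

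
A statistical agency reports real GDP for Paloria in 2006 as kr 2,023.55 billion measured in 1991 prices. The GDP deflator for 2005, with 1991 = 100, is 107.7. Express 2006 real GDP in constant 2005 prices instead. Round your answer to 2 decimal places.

kr 2,179.36 billion

Real GDP in 2005 prices = Real GDP in 1991 prices × (P_2005/P_1991) = 2023.55 × 1.077 = 2179.36.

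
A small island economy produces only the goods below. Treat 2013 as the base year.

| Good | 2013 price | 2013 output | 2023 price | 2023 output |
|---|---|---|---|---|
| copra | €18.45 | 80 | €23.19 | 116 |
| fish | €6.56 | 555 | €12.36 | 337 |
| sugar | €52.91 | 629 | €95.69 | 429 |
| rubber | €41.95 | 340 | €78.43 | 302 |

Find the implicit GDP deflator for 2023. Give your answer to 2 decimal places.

180.25

Nominal GDP 2023 = 23.19·116 + 12.36·337 + 95.69·429 + 78.43·302 = 71592.23.
Real GDP 2023 (at 2013 prices) = 18.45·116 + 6.56·337 + 52.91·429 + 41.95·302 = 39718.21.
Deflator = Nominal/Real × 100 = 71592.23/39718.21 × 100 = 180.250.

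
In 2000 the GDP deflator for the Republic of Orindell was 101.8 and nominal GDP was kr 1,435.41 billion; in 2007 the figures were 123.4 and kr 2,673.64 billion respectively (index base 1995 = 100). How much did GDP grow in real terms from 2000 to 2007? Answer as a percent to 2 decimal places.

53.66%

Real GDP 2000 = 1435.41 / 1.018 = 1410.03.
Real GDP 2007 = 2673.64 / 1.234 = 2166.65.
Real growth = 2166.65 / 1410.03 − 1 = 0.5366.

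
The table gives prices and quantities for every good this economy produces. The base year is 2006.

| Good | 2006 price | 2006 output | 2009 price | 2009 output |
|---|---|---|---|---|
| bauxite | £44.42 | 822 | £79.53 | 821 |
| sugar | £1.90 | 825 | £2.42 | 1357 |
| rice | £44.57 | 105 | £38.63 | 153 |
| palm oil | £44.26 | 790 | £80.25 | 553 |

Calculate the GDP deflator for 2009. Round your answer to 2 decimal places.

Nominal GDP 2009 = 79.53·821 + 2.42·1357 + 38.63·153 + 80.25·553 = 118866.71.
Real GDP 2009 (at 2006 prices) = 44.42·821 + 1.90·1357 + 44.57·153 + 44.26·553 = 70342.11.
Deflator = Nominal/Real × 100 = 118866.71/70342.11 × 100 = 168.984.

168.98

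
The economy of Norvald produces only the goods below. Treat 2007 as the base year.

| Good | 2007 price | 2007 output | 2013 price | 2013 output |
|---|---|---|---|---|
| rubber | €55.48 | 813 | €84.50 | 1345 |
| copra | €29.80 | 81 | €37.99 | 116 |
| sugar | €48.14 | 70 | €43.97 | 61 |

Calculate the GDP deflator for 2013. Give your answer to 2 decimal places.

149.04

Nominal GDP 2013 = 84.50·1345 + 37.99·116 + 43.97·61 = 120741.51.
Real GDP 2013 (at 2007 prices) = 55.48·1345 + 29.80·116 + 48.14·61 = 81013.94.
Deflator = Nominal/Real × 100 = 120741.51/81013.94 × 100 = 149.038.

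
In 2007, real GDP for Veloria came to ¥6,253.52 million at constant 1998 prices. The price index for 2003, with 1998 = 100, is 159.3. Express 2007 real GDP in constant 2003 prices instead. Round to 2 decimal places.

Real GDP in 2003 prices = Real GDP in 1998 prices × (P_2003/P_1998) = 6253.52 × 1.593 = 9961.86.

¥9,961.86 million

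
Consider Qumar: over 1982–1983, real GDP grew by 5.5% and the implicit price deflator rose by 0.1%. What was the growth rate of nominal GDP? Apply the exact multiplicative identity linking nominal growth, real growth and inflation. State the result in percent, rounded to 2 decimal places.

5.61%

(1 + g_nom) = (1 + g_real)(1 + π) = 1.0550 × 1.0010 = 1.05606.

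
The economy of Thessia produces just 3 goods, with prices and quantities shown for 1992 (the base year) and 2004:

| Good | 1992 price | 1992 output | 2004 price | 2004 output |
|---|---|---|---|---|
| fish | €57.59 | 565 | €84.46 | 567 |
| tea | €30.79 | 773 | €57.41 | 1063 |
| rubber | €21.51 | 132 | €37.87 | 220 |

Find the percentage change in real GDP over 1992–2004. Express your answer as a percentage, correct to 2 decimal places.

18.48%

Real GDP 1992 = Nominal GDP 1992 = 57.59·565 + 30.79·773 + 21.51·132 = 59178.34.
Real GDP 2004 (at 1992 prices) = 57.59·567 + 30.79·1063 + 21.51·220 = 70115.50.
Real growth = 70115.50/59178.34 − 1 = 0.1848.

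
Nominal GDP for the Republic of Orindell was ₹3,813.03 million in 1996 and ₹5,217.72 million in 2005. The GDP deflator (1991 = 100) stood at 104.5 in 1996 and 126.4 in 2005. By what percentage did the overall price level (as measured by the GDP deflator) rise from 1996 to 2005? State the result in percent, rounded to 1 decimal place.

21.0%

Price-level change = 126.4 / 104.5 − 1 = 0.2096.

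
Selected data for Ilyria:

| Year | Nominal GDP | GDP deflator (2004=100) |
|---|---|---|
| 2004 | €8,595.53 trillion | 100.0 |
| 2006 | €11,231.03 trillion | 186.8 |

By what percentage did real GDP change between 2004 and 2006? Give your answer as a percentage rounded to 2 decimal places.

-30.05%

Real GDP 2004 = 8595.53 / 1.000 = 8595.53.
Real GDP 2006 = 11231.03 / 1.868 = 6012.33.
Real growth = 6012.33 / 8595.53 − 1 = -0.3005.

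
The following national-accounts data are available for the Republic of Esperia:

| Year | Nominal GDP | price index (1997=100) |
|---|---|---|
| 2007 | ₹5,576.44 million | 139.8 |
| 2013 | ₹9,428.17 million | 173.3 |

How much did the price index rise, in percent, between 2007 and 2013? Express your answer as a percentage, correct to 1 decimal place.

24.0%

Price-level change = 173.3 / 139.8 − 1 = 0.2396.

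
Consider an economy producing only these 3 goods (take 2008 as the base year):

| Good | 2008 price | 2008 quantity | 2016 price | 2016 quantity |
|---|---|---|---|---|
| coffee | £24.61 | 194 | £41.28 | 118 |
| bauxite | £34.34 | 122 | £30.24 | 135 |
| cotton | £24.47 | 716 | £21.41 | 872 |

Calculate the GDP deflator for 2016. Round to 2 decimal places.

Nominal GDP 2016 = 41.28·118 + 30.24·135 + 21.41·872 = 27622.96.
Real GDP 2016 (at 2008 prices) = 24.61·118 + 34.34·135 + 24.47·872 = 28877.72.
Deflator = Nominal/Real × 100 = 27622.96/28877.72 × 100 = 95.655.

95.65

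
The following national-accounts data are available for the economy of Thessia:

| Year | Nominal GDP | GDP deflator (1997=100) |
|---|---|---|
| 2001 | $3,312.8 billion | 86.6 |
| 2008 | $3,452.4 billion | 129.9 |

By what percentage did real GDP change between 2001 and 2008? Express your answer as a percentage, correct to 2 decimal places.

-30.52%

Deflate each year: 2001 → 3312.8/0.866 = 3825.40; 2008 → 3452.4/1.299 = 2657.74.
So real GDP changed by 2657.74/3825.40 − 1 = -0.3052, i.e. -30.52%.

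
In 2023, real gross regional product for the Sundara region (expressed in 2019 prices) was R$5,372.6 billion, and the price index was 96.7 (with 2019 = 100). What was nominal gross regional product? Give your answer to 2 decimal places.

Nominal gross regional product = Real × (price index/100) = 5372.6 × 0.967 = 5195.30.

R$5,195.30 billion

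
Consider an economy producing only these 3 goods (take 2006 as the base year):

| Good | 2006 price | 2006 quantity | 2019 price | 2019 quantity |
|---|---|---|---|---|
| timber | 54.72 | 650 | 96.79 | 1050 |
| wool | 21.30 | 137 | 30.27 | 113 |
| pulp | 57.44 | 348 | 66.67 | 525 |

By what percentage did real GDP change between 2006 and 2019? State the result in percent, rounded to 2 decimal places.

Real GDP 2006 = Nominal GDP 2006 = 54.72·650 + 21.30·137 + 57.44·348 = 58475.22.
Real GDP 2019 (at 2006 prices) = 54.72·1050 + 21.30·113 + 57.44·525 = 90018.90.
Real growth = 90018.90/58475.22 − 1 = 0.5394.

53.94%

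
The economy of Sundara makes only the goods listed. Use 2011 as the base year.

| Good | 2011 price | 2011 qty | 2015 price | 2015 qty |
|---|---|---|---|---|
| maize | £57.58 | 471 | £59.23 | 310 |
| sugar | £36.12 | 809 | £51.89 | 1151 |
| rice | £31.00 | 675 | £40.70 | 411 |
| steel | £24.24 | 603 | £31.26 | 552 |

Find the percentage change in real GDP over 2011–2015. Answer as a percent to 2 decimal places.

-6.90%

Real GDP 2011 = Nominal GDP 2011 = 57.58·471 + 36.12·809 + 31.00·675 + 24.24·603 = 91882.98.
Real GDP 2015 (at 2011 prices) = 57.58·310 + 36.12·1151 + 31.00·411 + 24.24·552 = 85545.40.
Real growth = 85545.40/91882.98 − 1 = -0.0690.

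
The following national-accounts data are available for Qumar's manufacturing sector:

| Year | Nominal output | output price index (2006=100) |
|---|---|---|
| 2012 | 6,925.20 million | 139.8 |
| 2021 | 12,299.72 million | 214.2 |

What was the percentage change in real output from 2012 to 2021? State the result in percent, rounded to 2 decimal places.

15.92%

Real output 2012 = 6925.20 / 1.398 = 4953.65.
Real output 2021 = 12299.72 / 2.142 = 5742.17.
Real growth = 5742.17 / 4953.65 − 1 = 0.1592.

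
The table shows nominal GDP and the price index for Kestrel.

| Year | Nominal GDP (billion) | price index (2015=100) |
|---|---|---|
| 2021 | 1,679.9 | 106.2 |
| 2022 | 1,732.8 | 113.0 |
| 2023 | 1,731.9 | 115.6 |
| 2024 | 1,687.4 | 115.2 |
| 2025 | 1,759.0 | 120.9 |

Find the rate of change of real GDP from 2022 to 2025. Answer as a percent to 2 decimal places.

-5.12%

Real GDP 2022 = 1732.8/1.130 = 1533.45.
Real GDP 2025 = 1759.0/1.209 = 1454.92.
Change = 1454.92/1533.45 − 1 = -0.0512.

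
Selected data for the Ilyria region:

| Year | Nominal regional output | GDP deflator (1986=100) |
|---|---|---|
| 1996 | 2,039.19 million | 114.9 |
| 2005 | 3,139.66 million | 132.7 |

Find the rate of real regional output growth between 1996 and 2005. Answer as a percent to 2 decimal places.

33.31%

Deflate each year: 1996 → 2039.19/1.149 = 1774.75; 2005 → 3139.66/1.327 = 2365.98.
So real regional output changed by 2365.98/1774.75 − 1 = 0.3331, i.e. 33.31%.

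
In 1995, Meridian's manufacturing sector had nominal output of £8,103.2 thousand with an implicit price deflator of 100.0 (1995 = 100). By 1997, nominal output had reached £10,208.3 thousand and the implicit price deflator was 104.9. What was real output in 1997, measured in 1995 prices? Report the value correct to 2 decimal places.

Real output = Nominal / (implicit price deflator/100) = 10208.3 / 1.049 = 9731.46.

£9,731.46 thousand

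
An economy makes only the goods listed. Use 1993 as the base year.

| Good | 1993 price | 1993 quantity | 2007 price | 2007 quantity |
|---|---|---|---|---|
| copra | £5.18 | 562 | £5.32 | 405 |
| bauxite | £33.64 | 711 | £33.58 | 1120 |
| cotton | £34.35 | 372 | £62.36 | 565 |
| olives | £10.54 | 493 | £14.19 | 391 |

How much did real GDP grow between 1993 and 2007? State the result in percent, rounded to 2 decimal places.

Real GDP 1993 = Nominal GDP 1993 = 5.18·562 + 33.64·711 + 34.35·372 + 10.54·493 = 44803.62.
Real GDP 2007 (at 1993 prices) = 5.18·405 + 33.64·1120 + 34.35·565 + 10.54·391 = 63303.59.
Real growth = 63303.59/44803.62 − 1 = 0.4129.

41.29%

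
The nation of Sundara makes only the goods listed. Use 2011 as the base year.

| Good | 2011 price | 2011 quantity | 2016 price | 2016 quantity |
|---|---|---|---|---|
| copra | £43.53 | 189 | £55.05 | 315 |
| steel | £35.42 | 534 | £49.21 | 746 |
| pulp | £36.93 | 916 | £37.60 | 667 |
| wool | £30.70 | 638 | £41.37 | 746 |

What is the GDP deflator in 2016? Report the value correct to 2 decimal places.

125.46

Nominal GDP 2016 = 55.05·315 + 49.21·746 + 37.60·667 + 41.37·746 = 109992.63.
Real GDP 2016 (at 2011 prices) = 43.53·315 + 35.42·746 + 36.93·667 + 30.70·746 = 87669.78.
Deflator = Nominal/Real × 100 = 109992.63/87669.78 × 100 = 125.462.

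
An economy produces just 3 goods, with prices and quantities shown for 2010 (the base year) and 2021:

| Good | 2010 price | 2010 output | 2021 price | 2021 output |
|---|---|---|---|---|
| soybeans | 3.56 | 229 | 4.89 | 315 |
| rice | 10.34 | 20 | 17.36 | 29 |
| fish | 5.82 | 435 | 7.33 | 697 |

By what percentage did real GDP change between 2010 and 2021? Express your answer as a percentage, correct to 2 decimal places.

Real GDP 2010 = Nominal GDP 2010 = 3.56·229 + 10.34·20 + 5.82·435 = 3553.74.
Real GDP 2021 (at 2010 prices) = 3.56·315 + 10.34·29 + 5.82·697 = 5477.80.
Real growth = 5477.80/3553.74 − 1 = 0.5414.

54.14%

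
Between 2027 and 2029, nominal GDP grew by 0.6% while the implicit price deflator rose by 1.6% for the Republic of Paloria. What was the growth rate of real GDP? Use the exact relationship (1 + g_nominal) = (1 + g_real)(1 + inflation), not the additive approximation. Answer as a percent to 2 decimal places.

(1 + g_nom) = (1 + g_real)(1 + π), so g_real = 1.0060 / 1.0160 − 1 = -0.00984.

-0.98%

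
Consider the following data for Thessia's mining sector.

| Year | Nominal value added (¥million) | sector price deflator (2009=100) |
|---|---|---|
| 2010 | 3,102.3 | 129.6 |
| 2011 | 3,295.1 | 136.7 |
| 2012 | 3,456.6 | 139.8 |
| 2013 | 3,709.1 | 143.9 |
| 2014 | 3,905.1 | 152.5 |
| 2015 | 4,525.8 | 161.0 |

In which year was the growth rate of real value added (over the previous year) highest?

2015

2011: real = 3295.1/1.367 = 2410.46; growth vs 2010 (2393.75) = 0.70%.
2012: real = 3456.6/1.398 = 2472.53; growth vs 2011 (2410.46) = 2.58%.
2013: real = 3709.1/1.439 = 2577.55; growth vs 2012 (2472.53) = 4.25%.
2014: real = 3905.1/1.525 = 2560.72; growth vs 2013 (2577.55) = -0.65%.
2015: real = 4525.8/1.610 = 2811.06; growth vs 2014 (2560.72) = 9.78%.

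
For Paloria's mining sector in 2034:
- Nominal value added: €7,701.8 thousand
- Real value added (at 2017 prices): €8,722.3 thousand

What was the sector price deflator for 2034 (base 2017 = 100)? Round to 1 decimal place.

sector price deflator = (Nominal / Real) × 100 = 7701.8 / 8722.3 × 100 = 88.30.

88.3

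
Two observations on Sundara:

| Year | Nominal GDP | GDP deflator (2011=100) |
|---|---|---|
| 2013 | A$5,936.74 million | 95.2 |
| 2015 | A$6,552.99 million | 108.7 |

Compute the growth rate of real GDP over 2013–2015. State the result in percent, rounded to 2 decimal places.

-3.33%

Deflate each year: 2013 → 5936.74/0.952 = 6236.07; 2015 → 6552.99/1.087 = 6028.51.
So real GDP changed by 6028.51/6236.07 − 1 = -0.0333, i.e. -3.33%.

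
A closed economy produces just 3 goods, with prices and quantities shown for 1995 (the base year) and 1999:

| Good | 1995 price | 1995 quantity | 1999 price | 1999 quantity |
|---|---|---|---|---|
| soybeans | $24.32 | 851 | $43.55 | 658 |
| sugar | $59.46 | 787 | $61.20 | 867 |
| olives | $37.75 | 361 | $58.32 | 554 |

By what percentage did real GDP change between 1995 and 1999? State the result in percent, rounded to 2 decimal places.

9.06%

Real GDP 1995 = Nominal GDP 1995 = 24.32·851 + 59.46·787 + 37.75·361 = 81119.09.
Real GDP 1999 (at 1995 prices) = 24.32·658 + 59.46·867 + 37.75·554 = 88467.88.
Real growth = 88467.88/81119.09 − 1 = 0.0906.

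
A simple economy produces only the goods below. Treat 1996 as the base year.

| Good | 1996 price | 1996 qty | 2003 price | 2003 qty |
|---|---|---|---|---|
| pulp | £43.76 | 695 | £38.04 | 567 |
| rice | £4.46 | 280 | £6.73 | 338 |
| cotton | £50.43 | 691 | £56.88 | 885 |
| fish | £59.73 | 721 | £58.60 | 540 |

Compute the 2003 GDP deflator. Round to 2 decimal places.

Nominal GDP 2003 = 38.04·567 + 6.73·338 + 56.88·885 + 58.60·540 = 105826.22.
Real GDP 2003 (at 1996 prices) = 43.76·567 + 4.46·338 + 50.43·885 + 59.73·540 = 103204.15.
Deflator = Nominal/Real × 100 = 105826.22/103204.15 × 100 = 102.541.

102.54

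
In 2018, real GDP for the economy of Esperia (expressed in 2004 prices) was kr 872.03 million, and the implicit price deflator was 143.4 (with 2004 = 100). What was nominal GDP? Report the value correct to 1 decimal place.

Nominal GDP = Real × (implicit price deflator/100) = 872.03 × 1.434 = 1250.49.

kr 1,250.5 million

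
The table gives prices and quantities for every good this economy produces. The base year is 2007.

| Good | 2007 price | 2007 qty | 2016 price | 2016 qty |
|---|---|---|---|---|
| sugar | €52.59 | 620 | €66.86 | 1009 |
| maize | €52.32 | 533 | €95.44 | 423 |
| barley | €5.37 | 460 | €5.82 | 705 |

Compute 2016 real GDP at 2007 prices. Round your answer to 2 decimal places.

€78980.52

Real GDP 2016 = Σ (p_2007 × q_2016) = 52.59·1009 + 52.32·423 + 5.37·705 = 78980.52.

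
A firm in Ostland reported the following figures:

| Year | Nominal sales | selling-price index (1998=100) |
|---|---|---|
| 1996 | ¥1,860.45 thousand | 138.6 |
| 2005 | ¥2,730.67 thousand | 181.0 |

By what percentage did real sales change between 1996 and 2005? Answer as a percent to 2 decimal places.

12.39%

Deflate each year: 1996 → 1860.45/1.386 = 1342.32; 2005 → 2730.67/1.810 = 1508.66.
So real sales changed by 1508.66/1342.32 − 1 = 0.1239, i.e. 12.39%.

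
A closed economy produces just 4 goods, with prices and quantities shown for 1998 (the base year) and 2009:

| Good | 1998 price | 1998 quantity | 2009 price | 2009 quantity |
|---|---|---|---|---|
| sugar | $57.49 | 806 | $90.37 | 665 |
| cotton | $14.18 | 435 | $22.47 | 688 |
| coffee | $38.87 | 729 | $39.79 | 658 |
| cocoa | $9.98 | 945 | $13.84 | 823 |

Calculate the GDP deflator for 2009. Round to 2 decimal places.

138.34

Nominal GDP 2009 = 90.37·665 + 22.47·688 + 39.79·658 + 13.84·823 = 113127.55.
Real GDP 2009 (at 1998 prices) = 57.49·665 + 14.18·688 + 38.87·658 + 9.98·823 = 81776.69.
Deflator = Nominal/Real × 100 = 113127.55/81776.69 × 100 = 138.337.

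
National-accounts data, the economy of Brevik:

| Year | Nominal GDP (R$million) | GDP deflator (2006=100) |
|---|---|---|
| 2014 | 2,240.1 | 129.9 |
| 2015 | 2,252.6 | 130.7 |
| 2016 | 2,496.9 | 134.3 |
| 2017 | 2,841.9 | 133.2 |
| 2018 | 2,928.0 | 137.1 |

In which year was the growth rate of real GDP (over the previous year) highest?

2017

2015: real = 2252.6/1.307 = 1723.49; growth vs 2014 (1724.48) = -0.06%.
2016: real = 2496.9/1.343 = 1859.20; growth vs 2015 (1723.49) = 7.87%.
2017: real = 2841.9/1.332 = 2133.56; growth vs 2016 (1859.20) = 14.76%.
2018: real = 2928.0/1.371 = 2135.67; growth vs 2017 (2133.56) = 0.10%.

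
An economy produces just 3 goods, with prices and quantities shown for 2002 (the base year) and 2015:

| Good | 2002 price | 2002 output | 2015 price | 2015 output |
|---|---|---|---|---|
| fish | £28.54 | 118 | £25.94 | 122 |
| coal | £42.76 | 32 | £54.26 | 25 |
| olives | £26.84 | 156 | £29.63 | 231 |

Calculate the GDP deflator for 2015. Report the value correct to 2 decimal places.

Nominal GDP 2015 = 25.94·122 + 54.26·25 + 29.63·231 = 11365.71.
Real GDP 2015 (at 2002 prices) = 28.54·122 + 42.76·25 + 26.84·231 = 10750.92.
Deflator = Nominal/Real × 100 = 11365.71/10750.92 × 100 = 105.718.

105.72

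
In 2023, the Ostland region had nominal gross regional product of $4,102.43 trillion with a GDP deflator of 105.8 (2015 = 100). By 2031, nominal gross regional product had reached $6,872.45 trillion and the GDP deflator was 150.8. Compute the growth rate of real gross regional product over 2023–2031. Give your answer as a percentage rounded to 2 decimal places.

Deflate each year: 2023 → 4102.43/1.058 = 3877.53; 2031 → 6872.45/1.508 = 4557.33.
So real gross regional product changed by 4557.33/3877.53 − 1 = 0.1753, i.e. 17.53%.

17.53%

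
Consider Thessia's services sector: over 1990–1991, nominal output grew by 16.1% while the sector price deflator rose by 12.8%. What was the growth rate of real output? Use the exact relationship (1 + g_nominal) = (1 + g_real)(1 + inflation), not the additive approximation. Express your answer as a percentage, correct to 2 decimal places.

(1 + g_nom) = (1 + g_real)(1 + π), so g_real = 1.1610 / 1.1280 − 1 = 0.02926.

2.93%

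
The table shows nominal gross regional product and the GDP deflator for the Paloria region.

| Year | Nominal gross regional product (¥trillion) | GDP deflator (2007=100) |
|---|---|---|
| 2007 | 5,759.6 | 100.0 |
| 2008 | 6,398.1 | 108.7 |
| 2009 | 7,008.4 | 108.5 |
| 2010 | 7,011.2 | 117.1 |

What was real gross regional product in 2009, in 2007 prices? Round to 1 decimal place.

¥6,459.4 trillion

Real gross regional product 2009 = 7008.4 / 1.085 = 6459.35.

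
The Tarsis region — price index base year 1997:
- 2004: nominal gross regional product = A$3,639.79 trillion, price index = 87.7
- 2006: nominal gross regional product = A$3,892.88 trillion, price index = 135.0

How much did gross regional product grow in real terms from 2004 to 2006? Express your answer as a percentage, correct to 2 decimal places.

-30.52%

Real gross regional product 2004 = 3639.79 / 0.877 = 4150.27.
Real gross regional product 2006 = 3892.88 / 1.350 = 2883.61.
Real growth = 2883.61 / 4150.27 − 1 = -0.3052.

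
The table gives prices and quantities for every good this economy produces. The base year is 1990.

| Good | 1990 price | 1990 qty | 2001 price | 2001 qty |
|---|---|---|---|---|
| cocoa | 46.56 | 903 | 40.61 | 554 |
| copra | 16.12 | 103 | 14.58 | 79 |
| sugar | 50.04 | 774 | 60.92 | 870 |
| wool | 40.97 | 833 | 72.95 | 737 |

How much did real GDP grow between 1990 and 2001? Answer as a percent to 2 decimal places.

-13.53%

Real GDP 1990 = Nominal GDP 1990 = 46.56·903 + 16.12·103 + 50.04·774 + 40.97·833 = 116563.01.
Real GDP 2001 (at 1990 prices) = 46.56·554 + 16.12·79 + 50.04·870 + 40.97·737 = 100797.41.
Real growth = 100797.41/116563.01 − 1 = -0.1353.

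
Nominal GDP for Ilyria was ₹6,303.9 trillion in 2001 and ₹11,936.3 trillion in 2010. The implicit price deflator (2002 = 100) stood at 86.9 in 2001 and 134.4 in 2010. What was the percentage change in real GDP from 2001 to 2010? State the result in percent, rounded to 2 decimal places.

22.43%

Deflate each year: 2001 → 6303.9/0.869 = 7254.20; 2010 → 11936.3/1.344 = 8881.18.
So real GDP changed by 8881.18/7254.20 − 1 = 0.2243, i.e. 22.43%.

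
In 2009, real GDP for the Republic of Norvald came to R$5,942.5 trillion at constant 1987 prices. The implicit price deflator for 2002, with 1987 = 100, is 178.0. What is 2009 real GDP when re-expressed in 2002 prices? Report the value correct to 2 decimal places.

Real GDP in 2002 prices = Real GDP in 1987 prices × (P_2002/P_1987) = 5942.5 × 1.780 = 10577.65.

R$10,577.65 trillion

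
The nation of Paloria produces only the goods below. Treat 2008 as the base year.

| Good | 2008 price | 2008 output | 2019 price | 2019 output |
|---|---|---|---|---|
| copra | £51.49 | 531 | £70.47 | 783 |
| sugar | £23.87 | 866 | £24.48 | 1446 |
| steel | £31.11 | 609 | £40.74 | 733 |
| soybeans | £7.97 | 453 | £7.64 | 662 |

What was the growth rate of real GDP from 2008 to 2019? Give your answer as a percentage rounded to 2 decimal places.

45.83%

Real GDP 2008 = Nominal GDP 2008 = 51.49·531 + 23.87·866 + 31.11·609 + 7.97·453 = 70569.01.
Real GDP 2019 (at 2008 prices) = 51.49·783 + 23.87·1446 + 31.11·733 + 7.97·662 = 102912.46.
Real growth = 102912.46/70569.01 − 1 = 0.4583.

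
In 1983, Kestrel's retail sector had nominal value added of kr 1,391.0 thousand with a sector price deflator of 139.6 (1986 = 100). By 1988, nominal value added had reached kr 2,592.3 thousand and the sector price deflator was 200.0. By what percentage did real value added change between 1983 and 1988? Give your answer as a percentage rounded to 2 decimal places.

30.08%

Real value added 1983 = 1391.0 / 1.396 = 996.42.
Real value added 1988 = 2592.3 / 2.000 = 1296.15.
Real growth = 1296.15 / 996.42 − 1 = 0.3008.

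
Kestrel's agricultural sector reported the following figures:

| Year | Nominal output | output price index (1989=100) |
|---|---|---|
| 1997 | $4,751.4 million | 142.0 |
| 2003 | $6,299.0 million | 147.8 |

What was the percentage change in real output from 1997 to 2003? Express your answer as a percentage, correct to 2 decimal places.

27.37%

Deflate each year: 1997 → 4751.4/1.420 = 3346.06; 2003 → 6299.0/1.478 = 4261.84.
So real output changed by 4261.84/3346.06 − 1 = 0.2737, i.e. 27.37%.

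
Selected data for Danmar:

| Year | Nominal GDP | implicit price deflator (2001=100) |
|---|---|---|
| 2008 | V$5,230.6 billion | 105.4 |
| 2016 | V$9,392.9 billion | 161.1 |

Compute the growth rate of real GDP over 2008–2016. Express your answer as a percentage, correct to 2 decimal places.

Real GDP 2008 = 5230.6 / 1.054 = 4962.62.
Real GDP 2016 = 9392.9 / 1.611 = 5830.48.
Real growth = 5830.48 / 4962.62 − 1 = 0.1749.

17.49%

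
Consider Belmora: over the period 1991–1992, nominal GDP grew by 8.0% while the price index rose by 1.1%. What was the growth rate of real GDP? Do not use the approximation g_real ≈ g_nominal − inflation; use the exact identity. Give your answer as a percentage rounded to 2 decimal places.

(1 + g_nom) = (1 + g_real)(1 + π), so g_real = 1.0800 / 1.0110 − 1 = 0.06825.

6.82%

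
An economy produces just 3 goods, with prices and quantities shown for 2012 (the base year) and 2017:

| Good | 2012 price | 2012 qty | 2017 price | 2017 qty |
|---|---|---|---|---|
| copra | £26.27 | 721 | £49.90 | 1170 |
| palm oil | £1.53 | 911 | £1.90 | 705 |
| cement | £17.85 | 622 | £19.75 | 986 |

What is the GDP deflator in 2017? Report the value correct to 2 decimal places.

160.27

Nominal GDP 2017 = 49.90·1170 + 1.90·705 + 19.75·986 = 79196.00.
Real GDP 2017 (at 2012 prices) = 26.27·1170 + 1.53·705 + 17.85·986 = 49414.65.
Deflator = Nominal/Real × 100 = 79196.00/49414.65 × 100 = 160.268.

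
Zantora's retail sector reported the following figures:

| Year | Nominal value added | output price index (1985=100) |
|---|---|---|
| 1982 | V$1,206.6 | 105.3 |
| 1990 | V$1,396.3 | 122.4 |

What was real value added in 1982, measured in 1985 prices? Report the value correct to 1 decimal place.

Real value added = Nominal / (output price index/100) = 1206.6 / 1.053 = 1145.87.

V$1,145.9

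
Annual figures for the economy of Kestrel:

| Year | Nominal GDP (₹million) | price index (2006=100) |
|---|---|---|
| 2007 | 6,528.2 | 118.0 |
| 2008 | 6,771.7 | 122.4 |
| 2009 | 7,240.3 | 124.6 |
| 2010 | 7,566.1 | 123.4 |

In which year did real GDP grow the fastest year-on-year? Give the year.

2008: real = 6771.7/1.224 = 5532.43; growth vs 2007 (5532.37) = 0.00%.
2009: real = 7240.3/1.246 = 5810.83; growth vs 2008 (5532.43) = 5.03%.
2010: real = 7566.1/1.234 = 6131.36; growth vs 2009 (5810.83) = 5.52%.

2010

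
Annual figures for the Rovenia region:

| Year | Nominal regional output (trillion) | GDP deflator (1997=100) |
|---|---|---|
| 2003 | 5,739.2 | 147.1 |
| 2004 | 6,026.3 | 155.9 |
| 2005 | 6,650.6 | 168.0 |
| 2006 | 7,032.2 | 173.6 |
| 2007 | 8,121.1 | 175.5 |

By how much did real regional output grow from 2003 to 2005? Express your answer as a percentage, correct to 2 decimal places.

Real regional output 2003 = 5739.2/1.471 = 3901.56.
Real regional output 2005 = 6650.6/1.680 = 3958.69.
Change = 3958.69/3901.56 − 1 = 0.0146.

1.46%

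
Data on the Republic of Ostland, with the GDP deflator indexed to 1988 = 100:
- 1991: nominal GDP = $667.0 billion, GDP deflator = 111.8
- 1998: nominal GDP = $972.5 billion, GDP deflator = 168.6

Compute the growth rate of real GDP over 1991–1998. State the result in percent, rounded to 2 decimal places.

Real GDP 1991 = 667.0 / 1.118 = 596.60.
Real GDP 1998 = 972.5 / 1.686 = 576.81.
Real growth = 576.81 / 596.60 − 1 = -0.0332.

-3.32%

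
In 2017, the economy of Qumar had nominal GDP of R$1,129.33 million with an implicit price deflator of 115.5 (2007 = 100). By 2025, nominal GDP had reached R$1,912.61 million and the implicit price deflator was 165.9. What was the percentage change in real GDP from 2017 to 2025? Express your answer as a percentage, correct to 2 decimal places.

17.91%

Deflate each year: 2017 → 1129.33/1.155 = 977.77; 2025 → 1912.61/1.659 = 1152.87.
So real GDP changed by 1152.87/977.77 − 1 = 0.1791, i.e. 17.91%.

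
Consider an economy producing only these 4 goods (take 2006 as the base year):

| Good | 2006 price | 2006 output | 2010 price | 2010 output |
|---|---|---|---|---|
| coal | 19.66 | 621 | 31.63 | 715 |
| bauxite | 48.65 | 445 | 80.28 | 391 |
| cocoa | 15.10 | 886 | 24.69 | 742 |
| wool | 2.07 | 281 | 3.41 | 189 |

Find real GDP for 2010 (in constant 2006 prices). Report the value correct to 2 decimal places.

44674.48

Real GDP 2010 = Σ (p_2006 × q_2010) = 19.66·715 + 48.65·391 + 15.10·742 + 2.07·189 = 44674.48.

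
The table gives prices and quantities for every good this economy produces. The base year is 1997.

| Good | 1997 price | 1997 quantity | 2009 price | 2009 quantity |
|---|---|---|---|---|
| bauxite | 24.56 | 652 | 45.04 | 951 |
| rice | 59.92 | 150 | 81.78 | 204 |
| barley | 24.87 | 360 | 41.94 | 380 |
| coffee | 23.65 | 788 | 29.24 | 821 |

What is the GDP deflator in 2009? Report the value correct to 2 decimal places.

Nominal GDP 2009 = 45.04·951 + 81.78·204 + 41.94·380 + 29.24·821 = 99459.40.
Real GDP 2009 (at 1997 prices) = 24.56·951 + 59.92·204 + 24.87·380 + 23.65·821 = 64447.49.
Deflator = Nominal/Real × 100 = 99459.40/64447.49 × 100 = 154.326.

154.33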